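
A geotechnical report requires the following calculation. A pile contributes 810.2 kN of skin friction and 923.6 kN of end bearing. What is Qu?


Result: 1733.8 kN

Derivation:
Using Qu = Qf + Qb
Qu = 810.2 + 923.6
Qu = 1733.8 kN


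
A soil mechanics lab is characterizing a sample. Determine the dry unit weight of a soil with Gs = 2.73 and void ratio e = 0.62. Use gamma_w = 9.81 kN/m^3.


Result: 16.532 kN/m^3

Derivation:
Using gamma_d = Gs * gamma_w / (1 + e)
gamma_d = 2.73 * 9.81 / (1 + 0.62)
gamma_d = 2.73 * 9.81 / 1.62
gamma_d = 16.532 kN/m^3


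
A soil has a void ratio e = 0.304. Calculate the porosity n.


Using the relation n = e / (1 + e)
n = 0.304 / (1 + 0.304)
n = 0.304 / 1.304
n = 0.2331


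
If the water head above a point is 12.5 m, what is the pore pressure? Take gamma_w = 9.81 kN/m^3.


Using u = gamma_w * h_w
u = 9.81 * 12.5
u = 122.62 kPa


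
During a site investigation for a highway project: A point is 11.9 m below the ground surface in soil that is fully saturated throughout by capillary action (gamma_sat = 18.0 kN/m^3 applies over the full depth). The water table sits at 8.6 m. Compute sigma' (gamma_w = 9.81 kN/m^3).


Total stress = gamma_sat * depth
sigma = 18.0 * 11.9 = 214.2 kPa
Pore water pressure u = gamma_w * (depth - d_wt)
u = 9.81 * (11.9 - 8.6) = 32.373 kPa
Effective stress = sigma - u
sigma' = 214.2 - 32.373 = 181.83 kPa


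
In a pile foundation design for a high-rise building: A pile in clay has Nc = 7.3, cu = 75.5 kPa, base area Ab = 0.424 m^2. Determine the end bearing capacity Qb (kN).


Using Qb = Nc * cu * Ab
Qb = 7.3 * 75.5 * 0.424
Qb = 233.69 kN


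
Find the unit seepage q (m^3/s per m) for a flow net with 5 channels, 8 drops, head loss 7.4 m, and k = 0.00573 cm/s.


Convert k to m/s for unit consistency with H:
k = 0.00573 cm/s = 0.00573 / 100 m/s = 5.73e-05 m/s
Using q = k * H * Nf / Nd
Nf / Nd = 5 / 8 = 0.625
q = 5.73e-05 * 7.4 * 0.625
q = 0.000265 m^3/s per m


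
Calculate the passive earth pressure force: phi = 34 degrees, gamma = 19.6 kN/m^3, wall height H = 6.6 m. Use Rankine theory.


Result: 1509.96 kN/m

Derivation:
Compute passive earth pressure coefficient:
Kp = tan^2(45 + phi/2) = tan^2(62.0) = 3.537132
Compute passive force:
Pp = 0.5 * Kp * gamma * H^2
Pp = 0.5 * 3.537132 * 19.6 * 6.6^2
Pp = 1509.96 kN/m


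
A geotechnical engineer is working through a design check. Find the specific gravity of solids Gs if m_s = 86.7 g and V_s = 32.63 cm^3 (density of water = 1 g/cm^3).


Using Gs = m_s / (V_s * rho_w)
Since rho_w = 1 g/cm^3:
Gs = 86.7 / 32.63
Gs = 2.657


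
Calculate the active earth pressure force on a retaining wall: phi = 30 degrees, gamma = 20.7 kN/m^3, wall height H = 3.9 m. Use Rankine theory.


Compute active earth pressure coefficient:
Ka = tan^2(45 - phi/2) = tan^2(30.0) = 0.333333
Compute active force:
Pa = 0.5 * Ka * gamma * H^2
Pa = 0.5 * 0.333333 * 20.7 * 3.9^2
Pa = 52.47 kN/m


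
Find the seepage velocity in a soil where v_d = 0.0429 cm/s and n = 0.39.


Using v_s = v_d / n
v_s = 0.0429 / 0.39
v_s = 0.11 cm/s


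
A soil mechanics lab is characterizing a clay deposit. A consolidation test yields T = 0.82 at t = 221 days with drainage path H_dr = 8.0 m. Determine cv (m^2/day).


Result: 0.23747 m^2/day

Derivation:
Using cv = T * H_dr^2 / t
H_dr^2 = 8.0^2 = 64.0
cv = 0.82 * 64.0 / 221
cv = 0.23747 m^2/day


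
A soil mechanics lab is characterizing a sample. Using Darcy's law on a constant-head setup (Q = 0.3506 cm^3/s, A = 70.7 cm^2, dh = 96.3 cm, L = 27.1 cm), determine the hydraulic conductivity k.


Compute hydraulic gradient:
i = dh / L = 96.3 / 27.1 = 3.55351
Then apply Darcy's law:
k = Q / (A * i)
k = 0.3506 / (70.7 * 3.55351)
k = 0.3506 / 251.233
k = 0.001396 cm/s


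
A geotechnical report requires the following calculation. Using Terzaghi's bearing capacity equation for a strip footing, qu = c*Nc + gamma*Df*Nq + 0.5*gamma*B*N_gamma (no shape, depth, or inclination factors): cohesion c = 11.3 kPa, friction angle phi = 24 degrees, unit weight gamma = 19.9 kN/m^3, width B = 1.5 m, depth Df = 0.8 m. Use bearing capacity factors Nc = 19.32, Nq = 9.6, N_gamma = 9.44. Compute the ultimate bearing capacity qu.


Compute qu = c*Nc + gamma*Df*Nq + 0.5*gamma*B*N_gamma
Term 1: 11.3 * 19.32 = 218.316
Term 2: 19.9 * 0.8 * 9.6 = 152.832
Term 3: 0.5 * 19.9 * 1.5 * 9.44 = 140.892
qu = 218.316 + 152.832 + 140.892
qu = 512.04 kPa


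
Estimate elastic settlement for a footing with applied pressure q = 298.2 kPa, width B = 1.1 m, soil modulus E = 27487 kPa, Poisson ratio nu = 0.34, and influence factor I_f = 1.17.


Using Se = q * B * (1 - nu^2) * I_f / E
1 - nu^2 = 1 - 0.34^2 = 0.8844
Se = 298.2 * 1.1 * 0.8844 * 1.17 / 27487
Se = 0.012348 m
Convert to mm: Se = 0.012348 * 1000 = 12.348 mm


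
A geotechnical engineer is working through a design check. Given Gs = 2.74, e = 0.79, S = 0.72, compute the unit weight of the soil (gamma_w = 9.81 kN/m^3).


Using gamma = gamma_w * (Gs + S*e) / (1 + e)
Numerator: Gs + S*e = 2.74 + 0.72*0.79 = 3.3088
Denominator: 1 + e = 1 + 0.79 = 1.79
gamma = 9.81 * 3.3088 / 1.79
gamma = 18.134 kN/m^3


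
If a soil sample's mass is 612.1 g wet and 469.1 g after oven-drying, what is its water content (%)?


Using w = (m_wet - m_dry) / m_dry * 100
m_wet - m_dry = 612.1 - 469.1 = 143.0 g
w = 143.0 / 469.1 * 100
w = 30.48 %


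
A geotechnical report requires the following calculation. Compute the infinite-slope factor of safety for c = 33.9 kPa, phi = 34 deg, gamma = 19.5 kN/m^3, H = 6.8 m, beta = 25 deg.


Using Fs = c / (gamma*H*sin(beta)*cos(beta)) + tan(phi)/tan(beta)
Cohesion contribution = 33.9 / (19.5*6.8*sin(25)*cos(25))
Cohesion contribution = 0.667471
Friction contribution = tan(34)/tan(25) = 1.44649
Fs = 0.667471 + 1.44649
Fs = 2.114


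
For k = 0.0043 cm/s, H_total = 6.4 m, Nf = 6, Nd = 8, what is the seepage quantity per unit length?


Result: 0.0002064 m^3/s per m

Derivation:
Convert k to m/s for unit consistency with H:
k = 0.0043 cm/s = 0.0043 / 100 m/s = 4.3e-05 m/s
Using q = k * H * Nf / Nd
Nf / Nd = 6 / 8 = 0.75
q = 4.3e-05 * 6.4 * 0.75
q = 0.0002064 m^3/s per m


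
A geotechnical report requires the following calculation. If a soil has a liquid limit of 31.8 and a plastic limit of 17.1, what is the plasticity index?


Using PI = LL - PL
PI = 31.8 - 17.1
PI = 14.7


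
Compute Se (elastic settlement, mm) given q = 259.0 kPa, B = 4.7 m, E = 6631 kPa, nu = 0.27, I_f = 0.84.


Using Se = q * B * (1 - nu^2) * I_f / E
1 - nu^2 = 1 - 0.27^2 = 0.9271
Se = 259.0 * 4.7 * 0.9271 * 0.84 / 6631
Se = 0.142963 m
Convert to mm: Se = 0.142963 * 1000 = 142.963 mm


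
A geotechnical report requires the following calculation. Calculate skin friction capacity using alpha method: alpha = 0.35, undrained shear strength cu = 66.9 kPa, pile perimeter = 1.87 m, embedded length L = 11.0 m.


Using Qs = alpha * cu * perimeter * L
Qs = 0.35 * 66.9 * 1.87 * 11.0
Qs = 481.65 kN


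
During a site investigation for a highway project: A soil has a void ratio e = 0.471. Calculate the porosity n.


Using the relation n = e / (1 + e)
n = 0.471 / (1 + 0.471)
n = 0.471 / 1.471
n = 0.3202


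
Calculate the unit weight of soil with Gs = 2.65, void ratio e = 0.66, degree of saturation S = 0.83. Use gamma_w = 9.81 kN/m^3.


Using gamma = gamma_w * (Gs + S*e) / (1 + e)
Numerator: Gs + S*e = 2.65 + 0.83*0.66 = 3.1978
Denominator: 1 + e = 1 + 0.66 = 1.66
gamma = 9.81 * 3.1978 / 1.66
gamma = 18.898 kN/m^3


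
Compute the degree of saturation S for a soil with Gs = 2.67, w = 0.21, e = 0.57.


Using S = Gs * w / e
S = 2.67 * 0.21 / 0.57
S = 0.9837


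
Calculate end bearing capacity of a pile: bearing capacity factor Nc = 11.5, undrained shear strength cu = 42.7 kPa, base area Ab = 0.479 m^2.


Using Qb = Nc * cu * Ab
Qb = 11.5 * 42.7 * 0.479
Qb = 235.21 kN


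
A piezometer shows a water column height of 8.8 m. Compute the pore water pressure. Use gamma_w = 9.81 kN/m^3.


Using u = gamma_w * h_w
u = 9.81 * 8.8
u = 86.33 kPa


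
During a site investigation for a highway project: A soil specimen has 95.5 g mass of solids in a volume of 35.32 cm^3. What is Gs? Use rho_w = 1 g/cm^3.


Result: 2.704

Derivation:
Using Gs = m_s / (V_s * rho_w)
Since rho_w = 1 g/cm^3:
Gs = 95.5 / 35.32
Gs = 2.704


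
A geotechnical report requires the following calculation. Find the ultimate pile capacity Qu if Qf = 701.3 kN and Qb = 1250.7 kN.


Using Qu = Qf + Qb
Qu = 701.3 + 1250.7
Qu = 1952.0 kN


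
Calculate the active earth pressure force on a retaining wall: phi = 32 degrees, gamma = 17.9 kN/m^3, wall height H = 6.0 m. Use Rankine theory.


Result: 99.0 kN/m

Derivation:
Compute active earth pressure coefficient:
Ka = tan^2(45 - phi/2) = tan^2(29.0) = 0.307259
Compute active force:
Pa = 0.5 * Ka * gamma * H^2
Pa = 0.5 * 0.307259 * 17.9 * 6.0^2
Pa = 99.0 kN/m


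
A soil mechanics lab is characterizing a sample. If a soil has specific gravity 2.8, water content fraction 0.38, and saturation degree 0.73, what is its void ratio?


Using the relation e = Gs * w / S
e = 2.8 * 0.38 / 0.73
e = 1.4575


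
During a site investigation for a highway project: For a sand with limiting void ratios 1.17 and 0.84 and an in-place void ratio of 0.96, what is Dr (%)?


Result: 63.64 %

Derivation:
Using Dr = (e_max - e) / (e_max - e_min) * 100
e_max - e = 1.17 - 0.96 = 0.21
e_max - e_min = 1.17 - 0.84 = 0.33
Dr = 0.21 / 0.33 * 100
Dr = 63.64 %


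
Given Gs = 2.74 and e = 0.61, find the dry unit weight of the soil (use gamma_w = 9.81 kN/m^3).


Using gamma_d = Gs * gamma_w / (1 + e)
gamma_d = 2.74 * 9.81 / (1 + 0.61)
gamma_d = 2.74 * 9.81 / 1.61
gamma_d = 16.695 kN/m^3


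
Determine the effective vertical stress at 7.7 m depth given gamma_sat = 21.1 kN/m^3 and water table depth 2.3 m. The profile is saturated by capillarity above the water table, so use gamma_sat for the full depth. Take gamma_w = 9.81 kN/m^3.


Result: 109.5 kPa

Derivation:
Total stress = gamma_sat * depth
sigma = 21.1 * 7.7 = 162.47 kPa
Pore water pressure u = gamma_w * (depth - d_wt)
u = 9.81 * (7.7 - 2.3) = 52.974 kPa
Effective stress = sigma - u
sigma' = 162.47 - 52.974 = 109.5 kPa


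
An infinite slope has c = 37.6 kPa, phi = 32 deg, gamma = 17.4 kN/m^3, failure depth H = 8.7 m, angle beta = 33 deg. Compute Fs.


Result: 1.506

Derivation:
Using Fs = c / (gamma*H*sin(beta)*cos(beta)) + tan(phi)/tan(beta)
Cohesion contribution = 37.6 / (17.4*8.7*sin(33)*cos(33))
Cohesion contribution = 0.543775
Friction contribution = tan(32)/tan(33) = 0.962214
Fs = 0.543775 + 0.962214
Fs = 1.506


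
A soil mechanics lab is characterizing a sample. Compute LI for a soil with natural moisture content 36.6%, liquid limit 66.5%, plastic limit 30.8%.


Result: 0.162

Derivation:
First compute the plasticity index:
PI = LL - PL = 66.5 - 30.8 = 35.7
Then compute the liquidity index:
LI = (w - PL) / PI
LI = (36.6 - 30.8) / 35.7
LI = 0.162


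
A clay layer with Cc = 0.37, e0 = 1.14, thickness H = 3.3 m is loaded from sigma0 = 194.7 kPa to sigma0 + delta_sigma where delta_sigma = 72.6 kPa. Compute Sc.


Using Sc = Cc * H / (1 + e0) * log10((sigma0 + delta_sigma) / sigma0)
Stress ratio = (194.7 + 72.6) / 194.7 = 1.37288
log10(1.37288) = 0.137633
Cc * H / (1 + e0) = 0.37 * 3.3 / (1 + 1.14) = 0.570561
Sc = 0.570561 * 0.137633
Sc = 0.0785 m


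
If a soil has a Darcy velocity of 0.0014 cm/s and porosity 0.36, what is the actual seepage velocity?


Result: 0.00389 cm/s

Derivation:
Using v_s = v_d / n
v_s = 0.0014 / 0.36
v_s = 0.00389 cm/s


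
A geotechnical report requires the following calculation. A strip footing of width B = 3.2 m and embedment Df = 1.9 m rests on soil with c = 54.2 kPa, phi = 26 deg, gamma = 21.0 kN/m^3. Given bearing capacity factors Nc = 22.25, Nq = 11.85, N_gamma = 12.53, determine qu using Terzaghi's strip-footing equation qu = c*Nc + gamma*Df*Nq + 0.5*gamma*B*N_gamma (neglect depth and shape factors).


Compute qu = c*Nc + gamma*Df*Nq + 0.5*gamma*B*N_gamma
Term 1: 54.2 * 22.25 = 1205.95
Term 2: 21.0 * 1.9 * 11.85 = 472.815
Term 3: 0.5 * 21.0 * 3.2 * 12.53 = 421.008
qu = 1205.95 + 472.815 + 421.008
qu = 2099.77 kPa


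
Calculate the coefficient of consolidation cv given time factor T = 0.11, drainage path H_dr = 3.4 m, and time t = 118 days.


Using cv = T * H_dr^2 / t
H_dr^2 = 3.4^2 = 11.56
cv = 0.11 * 11.56 / 118
cv = 0.01078 m^2/day


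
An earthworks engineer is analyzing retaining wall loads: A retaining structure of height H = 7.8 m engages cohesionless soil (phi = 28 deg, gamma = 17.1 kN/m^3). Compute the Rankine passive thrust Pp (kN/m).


Result: 1440.81 kN/m

Derivation:
Compute passive earth pressure coefficient:
Kp = tan^2(45 + phi/2) = tan^2(59.0) = 2.769826
Compute passive force:
Pp = 0.5 * Kp * gamma * H^2
Pp = 0.5 * 2.769826 * 17.1 * 7.8^2
Pp = 1440.81 kN/m


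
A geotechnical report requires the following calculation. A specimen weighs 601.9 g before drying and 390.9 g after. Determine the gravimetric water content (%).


Using w = (m_wet - m_dry) / m_dry * 100
m_wet - m_dry = 601.9 - 390.9 = 211.0 g
w = 211.0 / 390.9 * 100
w = 53.98 %


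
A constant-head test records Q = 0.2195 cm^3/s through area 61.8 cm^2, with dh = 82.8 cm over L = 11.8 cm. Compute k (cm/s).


Result: 0.000506 cm/s

Derivation:
Compute hydraulic gradient:
i = dh / L = 82.8 / 11.8 = 7.01695
Then apply Darcy's law:
k = Q / (A * i)
k = 0.2195 / (61.8 * 7.01695)
k = 0.2195 / 433.647
k = 0.000506 cm/s


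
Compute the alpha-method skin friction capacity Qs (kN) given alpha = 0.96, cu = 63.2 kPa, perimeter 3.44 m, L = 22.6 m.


Using Qs = alpha * cu * perimeter * L
Qs = 0.96 * 63.2 * 3.44 * 22.6
Qs = 4716.88 kN


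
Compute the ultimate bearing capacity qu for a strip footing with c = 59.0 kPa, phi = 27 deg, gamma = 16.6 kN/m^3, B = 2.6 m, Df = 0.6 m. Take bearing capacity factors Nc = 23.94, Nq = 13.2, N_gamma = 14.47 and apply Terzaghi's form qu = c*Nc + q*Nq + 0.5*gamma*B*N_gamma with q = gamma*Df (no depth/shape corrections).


Compute qu = c*Nc + gamma*Df*Nq + 0.5*gamma*B*N_gamma
Term 1: 59.0 * 23.94 = 1412.46
Term 2: 16.6 * 0.6 * 13.2 = 131.472
Term 3: 0.5 * 16.6 * 2.6 * 14.47 = 312.2626
qu = 1412.46 + 131.472 + 312.2626
qu = 1856.19 kPa


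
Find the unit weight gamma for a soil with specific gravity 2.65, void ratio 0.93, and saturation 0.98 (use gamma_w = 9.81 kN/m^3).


Using gamma = gamma_w * (Gs + S*e) / (1 + e)
Numerator: Gs + S*e = 2.65 + 0.98*0.93 = 3.5614
Denominator: 1 + e = 1 + 0.93 = 1.93
gamma = 9.81 * 3.5614 / 1.93
gamma = 18.102 kN/m^3


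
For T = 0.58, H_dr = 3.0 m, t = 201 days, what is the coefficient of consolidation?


Using cv = T * H_dr^2 / t
H_dr^2 = 3.0^2 = 9.0
cv = 0.58 * 9.0 / 201
cv = 0.02597 m^2/day


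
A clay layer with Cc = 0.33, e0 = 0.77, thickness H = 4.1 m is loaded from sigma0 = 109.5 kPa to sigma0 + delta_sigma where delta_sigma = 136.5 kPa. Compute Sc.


Result: 0.2687 m

Derivation:
Using Sc = Cc * H / (1 + e0) * log10((sigma0 + delta_sigma) / sigma0)
Stress ratio = (109.5 + 136.5) / 109.5 = 2.24658
log10(2.24658) = 0.351521
Cc * H / (1 + e0) = 0.33 * 4.1 / (1 + 0.77) = 0.764407
Sc = 0.764407 * 0.351521
Sc = 0.2687 m


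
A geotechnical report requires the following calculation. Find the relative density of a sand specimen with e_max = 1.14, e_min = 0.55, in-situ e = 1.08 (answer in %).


Result: 10.17 %

Derivation:
Using Dr = (e_max - e) / (e_max - e_min) * 100
e_max - e = 1.14 - 1.08 = 0.06
e_max - e_min = 1.14 - 0.55 = 0.59
Dr = 0.06 / 0.59 * 100
Dr = 10.17 %


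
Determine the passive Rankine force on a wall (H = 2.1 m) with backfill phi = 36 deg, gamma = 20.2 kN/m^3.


Compute passive earth pressure coefficient:
Kp = tan^2(45 + phi/2) = tan^2(63.0) = 3.85184
Compute passive force:
Pp = 0.5 * Kp * gamma * H^2
Pp = 0.5 * 3.85184 * 20.2 * 2.1^2
Pp = 171.56 kN/m


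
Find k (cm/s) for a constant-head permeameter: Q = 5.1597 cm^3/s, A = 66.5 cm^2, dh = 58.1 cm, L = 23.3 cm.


Compute hydraulic gradient:
i = dh / L = 58.1 / 23.3 = 2.49356
Then apply Darcy's law:
k = Q / (A * i)
k = 5.1597 / (66.5 * 2.49356)
k = 5.1597 / 165.822
k = 0.031116 cm/s


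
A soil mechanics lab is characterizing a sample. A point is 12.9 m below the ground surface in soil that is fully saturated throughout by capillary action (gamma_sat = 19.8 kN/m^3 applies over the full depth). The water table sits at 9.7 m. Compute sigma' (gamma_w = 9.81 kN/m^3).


Result: 224.03 kPa

Derivation:
Total stress = gamma_sat * depth
sigma = 19.8 * 12.9 = 255.42 kPa
Pore water pressure u = gamma_w * (depth - d_wt)
u = 9.81 * (12.9 - 9.7) = 31.392 kPa
Effective stress = sigma - u
sigma' = 255.42 - 31.392 = 224.03 kPa


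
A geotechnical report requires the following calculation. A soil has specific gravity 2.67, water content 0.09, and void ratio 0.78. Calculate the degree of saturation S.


Using S = Gs * w / e
S = 2.67 * 0.09 / 0.78
S = 0.3081


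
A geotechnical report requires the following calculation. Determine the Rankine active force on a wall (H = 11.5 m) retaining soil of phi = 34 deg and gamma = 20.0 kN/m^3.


Result: 373.89 kN/m

Derivation:
Compute active earth pressure coefficient:
Ka = tan^2(45 - phi/2) = tan^2(28.0) = 0.282715
Compute active force:
Pa = 0.5 * Ka * gamma * H^2
Pa = 0.5 * 0.282715 * 20.0 * 11.5^2
Pa = 373.89 kN/m


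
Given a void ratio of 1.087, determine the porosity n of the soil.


Using the relation n = e / (1 + e)
n = 1.087 / (1 + 1.087)
n = 1.087 / 2.087
n = 0.5208


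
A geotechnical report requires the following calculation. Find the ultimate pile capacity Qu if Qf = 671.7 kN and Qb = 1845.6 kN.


Using Qu = Qf + Qb
Qu = 671.7 + 1845.6
Qu = 2517.3 kN


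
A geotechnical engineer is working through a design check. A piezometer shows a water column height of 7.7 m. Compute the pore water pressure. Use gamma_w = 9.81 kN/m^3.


Using u = gamma_w * h_w
u = 9.81 * 7.7
u = 75.54 kPa


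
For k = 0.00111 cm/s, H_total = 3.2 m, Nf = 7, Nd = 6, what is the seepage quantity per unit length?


Convert k to m/s for unit consistency with H:
k = 0.00111 cm/s = 0.00111 / 100 m/s = 1.11e-05 m/s
Using q = k * H * Nf / Nd
Nf / Nd = 7 / 6 = 1.1667
q = 1.11e-05 * 3.2 * 1.1667
q = 4.144e-05 m^3/s per m


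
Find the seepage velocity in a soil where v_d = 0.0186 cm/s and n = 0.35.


Using v_s = v_d / n
v_s = 0.0186 / 0.35
v_s = 0.05314 cm/s


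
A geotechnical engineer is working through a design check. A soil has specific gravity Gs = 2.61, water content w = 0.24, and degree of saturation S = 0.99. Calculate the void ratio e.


Using the relation e = Gs * w / S
e = 2.61 * 0.24 / 0.99
e = 0.6327


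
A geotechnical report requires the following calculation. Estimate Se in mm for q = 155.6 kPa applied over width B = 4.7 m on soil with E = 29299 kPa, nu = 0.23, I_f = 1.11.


Using Se = q * B * (1 - nu^2) * I_f / E
1 - nu^2 = 1 - 0.23^2 = 0.9471
Se = 155.6 * 4.7 * 0.9471 * 1.11 / 29299
Se = 0.026241 m
Convert to mm: Se = 0.026241 * 1000 = 26.241 mm


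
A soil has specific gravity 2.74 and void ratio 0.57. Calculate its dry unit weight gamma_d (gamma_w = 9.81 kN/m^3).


Result: 17.121 kN/m^3

Derivation:
Using gamma_d = Gs * gamma_w / (1 + e)
gamma_d = 2.74 * 9.81 / (1 + 0.57)
gamma_d = 2.74 * 9.81 / 1.57
gamma_d = 17.121 kN/m^3


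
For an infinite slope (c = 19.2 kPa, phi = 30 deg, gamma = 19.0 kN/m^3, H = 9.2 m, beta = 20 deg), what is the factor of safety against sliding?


Result: 1.928

Derivation:
Using Fs = c / (gamma*H*sin(beta)*cos(beta)) + tan(phi)/tan(beta)
Cohesion contribution = 19.2 / (19.0*9.2*sin(20)*cos(20))
Cohesion contribution = 0.341761
Friction contribution = tan(30)/tan(20) = 1.58626
Fs = 0.341761 + 1.58626
Fs = 1.928


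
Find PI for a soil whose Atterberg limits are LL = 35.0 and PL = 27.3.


Using PI = LL - PL
PI = 35.0 - 27.3
PI = 7.7


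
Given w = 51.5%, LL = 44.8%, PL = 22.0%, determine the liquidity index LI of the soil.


Result: 1.294

Derivation:
First compute the plasticity index:
PI = LL - PL = 44.8 - 22.0 = 22.8
Then compute the liquidity index:
LI = (w - PL) / PI
LI = (51.5 - 22.0) / 22.8
LI = 1.294


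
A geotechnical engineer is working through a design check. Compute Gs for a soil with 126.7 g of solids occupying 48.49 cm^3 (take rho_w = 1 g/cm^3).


Using Gs = m_s / (V_s * rho_w)
Since rho_w = 1 g/cm^3:
Gs = 126.7 / 48.49
Gs = 2.613


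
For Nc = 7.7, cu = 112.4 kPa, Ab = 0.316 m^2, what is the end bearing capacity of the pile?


Result: 273.49 kN

Derivation:
Using Qb = Nc * cu * Ab
Qb = 7.7 * 112.4 * 0.316
Qb = 273.49 kN


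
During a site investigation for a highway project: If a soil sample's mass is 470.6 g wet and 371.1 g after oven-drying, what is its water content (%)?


Using w = (m_wet - m_dry) / m_dry * 100
m_wet - m_dry = 470.6 - 371.1 = 99.5 g
w = 99.5 / 371.1 * 100
w = 26.81 %


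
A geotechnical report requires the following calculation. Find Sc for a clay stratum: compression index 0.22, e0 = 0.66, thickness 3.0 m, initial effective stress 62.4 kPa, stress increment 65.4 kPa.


Using Sc = Cc * H / (1 + e0) * log10((sigma0 + delta_sigma) / sigma0)
Stress ratio = (62.4 + 65.4) / 62.4 = 2.04808
log10(2.04808) = 0.311346
Cc * H / (1 + e0) = 0.22 * 3.0 / (1 + 0.66) = 0.39759
Sc = 0.39759 * 0.311346
Sc = 0.1238 m


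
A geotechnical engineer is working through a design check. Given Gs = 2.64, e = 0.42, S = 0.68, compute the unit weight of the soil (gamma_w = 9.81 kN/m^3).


Using gamma = gamma_w * (Gs + S*e) / (1 + e)
Numerator: Gs + S*e = 2.64 + 0.68*0.42 = 2.9256
Denominator: 1 + e = 1 + 0.42 = 1.42
gamma = 9.81 * 2.9256 / 1.42
gamma = 20.211 kN/m^3


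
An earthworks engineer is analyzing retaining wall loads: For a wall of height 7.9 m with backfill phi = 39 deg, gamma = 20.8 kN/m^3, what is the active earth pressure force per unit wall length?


Compute active earth pressure coefficient:
Ka = tan^2(45 - phi/2) = tan^2(25.5) = 0.227506
Compute active force:
Pa = 0.5 * Ka * gamma * H^2
Pa = 0.5 * 0.227506 * 20.8 * 7.9^2
Pa = 147.67 kN/m


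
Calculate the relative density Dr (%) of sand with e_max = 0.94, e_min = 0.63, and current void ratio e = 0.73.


Using Dr = (e_max - e) / (e_max - e_min) * 100
e_max - e = 0.94 - 0.73 = 0.21
e_max - e_min = 0.94 - 0.63 = 0.31
Dr = 0.21 / 0.31 * 100
Dr = 67.74 %


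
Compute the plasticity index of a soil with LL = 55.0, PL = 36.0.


Using PI = LL - PL
PI = 55.0 - 36.0
PI = 19.0


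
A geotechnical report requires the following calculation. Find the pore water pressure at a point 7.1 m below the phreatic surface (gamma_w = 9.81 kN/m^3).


Result: 69.65 kPa

Derivation:
Using u = gamma_w * h_w
u = 9.81 * 7.1
u = 69.65 kPa


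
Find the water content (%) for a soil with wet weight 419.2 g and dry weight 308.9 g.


Using w = (m_wet - m_dry) / m_dry * 100
m_wet - m_dry = 419.2 - 308.9 = 110.3 g
w = 110.3 / 308.9 * 100
w = 35.71 %


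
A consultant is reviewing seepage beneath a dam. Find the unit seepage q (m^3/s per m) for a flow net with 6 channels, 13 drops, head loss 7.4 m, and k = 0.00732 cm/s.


Result: 0.00025 m^3/s per m

Derivation:
Convert k to m/s for unit consistency with H:
k = 0.00732 cm/s = 0.00732 / 100 m/s = 7.32e-05 m/s
Using q = k * H * Nf / Nd
Nf / Nd = 6 / 13 = 0.4615
q = 7.32e-05 * 7.4 * 0.4615
q = 0.00025 m^3/s per m


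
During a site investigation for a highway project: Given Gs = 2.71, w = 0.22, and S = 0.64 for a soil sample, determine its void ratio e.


Using the relation e = Gs * w / S
e = 2.71 * 0.22 / 0.64
e = 0.9316


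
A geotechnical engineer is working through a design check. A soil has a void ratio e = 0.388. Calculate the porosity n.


Using the relation n = e / (1 + e)
n = 0.388 / (1 + 0.388)
n = 0.388 / 1.388
n = 0.2795


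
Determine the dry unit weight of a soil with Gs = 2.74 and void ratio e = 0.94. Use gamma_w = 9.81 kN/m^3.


Result: 13.855 kN/m^3

Derivation:
Using gamma_d = Gs * gamma_w / (1 + e)
gamma_d = 2.74 * 9.81 / (1 + 0.94)
gamma_d = 2.74 * 9.81 / 1.94
gamma_d = 13.855 kN/m^3


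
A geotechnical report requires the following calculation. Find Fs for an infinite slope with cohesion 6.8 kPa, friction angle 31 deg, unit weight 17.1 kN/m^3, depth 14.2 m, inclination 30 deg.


Result: 1.105

Derivation:
Using Fs = c / (gamma*H*sin(beta)*cos(beta)) + tan(phi)/tan(beta)
Cohesion contribution = 6.8 / (17.1*14.2*sin(30)*cos(30))
Cohesion contribution = 0.0646731
Friction contribution = tan(31)/tan(30) = 1.04072
Fs = 0.0646731 + 1.04072
Fs = 1.105


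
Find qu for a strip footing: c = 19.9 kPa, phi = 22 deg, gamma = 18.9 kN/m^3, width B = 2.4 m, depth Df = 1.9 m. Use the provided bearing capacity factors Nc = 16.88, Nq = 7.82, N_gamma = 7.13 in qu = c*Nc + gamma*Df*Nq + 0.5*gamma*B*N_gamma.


Compute qu = c*Nc + gamma*Df*Nq + 0.5*gamma*B*N_gamma
Term 1: 19.9 * 16.88 = 335.912
Term 2: 18.9 * 1.9 * 7.82 = 280.8162
Term 3: 0.5 * 18.9 * 2.4 * 7.13 = 161.7084
qu = 335.912 + 280.8162 + 161.7084
qu = 778.44 kPa


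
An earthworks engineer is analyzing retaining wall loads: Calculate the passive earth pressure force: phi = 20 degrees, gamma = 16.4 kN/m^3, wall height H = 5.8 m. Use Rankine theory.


Compute passive earth pressure coefficient:
Kp = tan^2(45 + phi/2) = tan^2(55.0) = 2.039607
Compute passive force:
Pp = 0.5 * Kp * gamma * H^2
Pp = 0.5 * 2.039607 * 16.4 * 5.8^2
Pp = 562.62 kN/m


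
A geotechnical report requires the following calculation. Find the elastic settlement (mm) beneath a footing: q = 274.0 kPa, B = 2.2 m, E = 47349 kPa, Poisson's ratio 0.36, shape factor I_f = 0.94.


Using Se = q * B * (1 - nu^2) * I_f / E
1 - nu^2 = 1 - 0.36^2 = 0.8704
Se = 274.0 * 2.2 * 0.8704 * 0.94 / 47349
Se = 0.010416 m
Convert to mm: Se = 0.010416 * 1000 = 10.416 mm


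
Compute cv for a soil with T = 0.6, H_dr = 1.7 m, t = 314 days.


Using cv = T * H_dr^2 / t
H_dr^2 = 1.7^2 = 2.89
cv = 0.6 * 2.89 / 314
cv = 0.00552 m^2/day


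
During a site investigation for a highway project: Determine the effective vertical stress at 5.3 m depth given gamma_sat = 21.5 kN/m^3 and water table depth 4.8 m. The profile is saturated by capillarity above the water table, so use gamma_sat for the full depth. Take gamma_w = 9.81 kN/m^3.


Total stress = gamma_sat * depth
sigma = 21.5 * 5.3 = 113.95 kPa
Pore water pressure u = gamma_w * (depth - d_wt)
u = 9.81 * (5.3 - 4.8) = 4.905 kPa
Effective stress = sigma - u
sigma' = 113.95 - 4.905 = 109.05 kPa


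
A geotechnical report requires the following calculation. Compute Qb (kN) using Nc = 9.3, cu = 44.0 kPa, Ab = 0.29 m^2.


Result: 118.67 kN

Derivation:
Using Qb = Nc * cu * Ab
Qb = 9.3 * 44.0 * 0.29
Qb = 118.67 kN


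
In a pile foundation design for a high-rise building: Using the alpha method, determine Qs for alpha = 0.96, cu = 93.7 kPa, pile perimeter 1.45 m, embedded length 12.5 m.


Result: 1630.38 kN

Derivation:
Using Qs = alpha * cu * perimeter * L
Qs = 0.96 * 93.7 * 1.45 * 12.5
Qs = 1630.38 kN


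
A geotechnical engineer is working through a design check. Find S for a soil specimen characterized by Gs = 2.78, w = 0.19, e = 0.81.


Using S = Gs * w / e
S = 2.78 * 0.19 / 0.81
S = 0.6521


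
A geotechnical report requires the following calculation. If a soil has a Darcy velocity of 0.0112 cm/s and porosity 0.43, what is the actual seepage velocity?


Result: 0.02605 cm/s

Derivation:
Using v_s = v_d / n
v_s = 0.0112 / 0.43
v_s = 0.02605 cm/s


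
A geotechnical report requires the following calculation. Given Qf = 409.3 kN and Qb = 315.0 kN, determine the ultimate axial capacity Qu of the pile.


Using Qu = Qf + Qb
Qu = 409.3 + 315.0
Qu = 724.3 kN


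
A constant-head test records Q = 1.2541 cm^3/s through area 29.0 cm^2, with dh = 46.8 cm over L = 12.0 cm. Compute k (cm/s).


Result: 0.011088 cm/s

Derivation:
Compute hydraulic gradient:
i = dh / L = 46.8 / 12.0 = 3.9
Then apply Darcy's law:
k = Q / (A * i)
k = 1.2541 / (29.0 * 3.9)
k = 1.2541 / 113.1
k = 0.011088 cm/s


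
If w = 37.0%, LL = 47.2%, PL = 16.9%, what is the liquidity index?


First compute the plasticity index:
PI = LL - PL = 47.2 - 16.9 = 30.3
Then compute the liquidity index:
LI = (w - PL) / PI
LI = (37.0 - 16.9) / 30.3
LI = 0.663


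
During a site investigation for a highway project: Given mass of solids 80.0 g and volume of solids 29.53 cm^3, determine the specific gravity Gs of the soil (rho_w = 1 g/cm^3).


Result: 2.709

Derivation:
Using Gs = m_s / (V_s * rho_w)
Since rho_w = 1 g/cm^3:
Gs = 80.0 / 29.53
Gs = 2.709


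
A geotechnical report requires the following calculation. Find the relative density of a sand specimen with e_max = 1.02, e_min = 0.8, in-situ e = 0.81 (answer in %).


Result: 95.45 %

Derivation:
Using Dr = (e_max - e) / (e_max - e_min) * 100
e_max - e = 1.02 - 0.81 = 0.21
e_max - e_min = 1.02 - 0.8 = 0.22
Dr = 0.21 / 0.22 * 100
Dr = 95.45 %


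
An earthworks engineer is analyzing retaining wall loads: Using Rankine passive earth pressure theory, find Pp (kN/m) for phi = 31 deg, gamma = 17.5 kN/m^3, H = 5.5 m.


Compute passive earth pressure coefficient:
Kp = tan^2(45 + phi/2) = tan^2(60.5) = 3.124035
Compute passive force:
Pp = 0.5 * Kp * gamma * H^2
Pp = 0.5 * 3.124035 * 17.5 * 5.5^2
Pp = 826.89 kN/m


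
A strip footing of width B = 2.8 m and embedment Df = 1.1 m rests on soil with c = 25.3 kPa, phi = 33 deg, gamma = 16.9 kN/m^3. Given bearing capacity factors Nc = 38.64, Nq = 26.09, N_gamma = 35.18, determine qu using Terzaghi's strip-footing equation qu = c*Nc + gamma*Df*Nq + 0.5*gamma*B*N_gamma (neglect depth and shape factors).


Result: 2294.96 kPa

Derivation:
Compute qu = c*Nc + gamma*Df*Nq + 0.5*gamma*B*N_gamma
Term 1: 25.3 * 38.64 = 977.592
Term 2: 16.9 * 1.1 * 26.09 = 485.0131
Term 3: 0.5 * 16.9 * 2.8 * 35.18 = 832.3588
qu = 977.592 + 485.0131 + 832.3588
qu = 2294.96 kPa


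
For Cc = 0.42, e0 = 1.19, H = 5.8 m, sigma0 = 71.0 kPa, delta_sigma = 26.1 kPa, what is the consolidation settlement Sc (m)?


Result: 0.1512 m

Derivation:
Using Sc = Cc * H / (1 + e0) * log10((sigma0 + delta_sigma) / sigma0)
Stress ratio = (71.0 + 26.1) / 71.0 = 1.36761
log10(1.36761) = 0.135961
Cc * H / (1 + e0) = 0.42 * 5.8 / (1 + 1.19) = 1.11233
Sc = 1.11233 * 0.135961
Sc = 0.1512 m


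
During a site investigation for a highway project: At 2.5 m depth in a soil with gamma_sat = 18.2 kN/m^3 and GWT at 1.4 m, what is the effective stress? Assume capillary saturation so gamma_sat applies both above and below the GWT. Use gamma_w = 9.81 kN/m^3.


Total stress = gamma_sat * depth
sigma = 18.2 * 2.5 = 45.5 kPa
Pore water pressure u = gamma_w * (depth - d_wt)
u = 9.81 * (2.5 - 1.4) = 10.791 kPa
Effective stress = sigma - u
sigma' = 45.5 - 10.791 = 34.71 kPa


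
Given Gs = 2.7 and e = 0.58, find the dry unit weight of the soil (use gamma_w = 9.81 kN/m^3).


Using gamma_d = Gs * gamma_w / (1 + e)
gamma_d = 2.7 * 9.81 / (1 + 0.58)
gamma_d = 2.7 * 9.81 / 1.58
gamma_d = 16.764 kN/m^3


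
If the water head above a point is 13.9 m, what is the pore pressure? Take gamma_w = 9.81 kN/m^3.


Result: 136.36 kPa

Derivation:
Using u = gamma_w * h_w
u = 9.81 * 13.9
u = 136.36 kPa


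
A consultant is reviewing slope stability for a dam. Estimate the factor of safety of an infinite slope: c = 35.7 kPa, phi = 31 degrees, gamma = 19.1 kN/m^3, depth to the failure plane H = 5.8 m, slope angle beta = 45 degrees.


Using Fs = c / (gamma*H*sin(beta)*cos(beta)) + tan(phi)/tan(beta)
Cohesion contribution = 35.7 / (19.1*5.8*sin(45)*cos(45))
Cohesion contribution = 0.644521
Friction contribution = tan(31)/tan(45) = 0.600861
Fs = 0.644521 + 0.600861
Fs = 1.245


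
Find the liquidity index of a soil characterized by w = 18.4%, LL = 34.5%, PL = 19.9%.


First compute the plasticity index:
PI = LL - PL = 34.5 - 19.9 = 14.6
Then compute the liquidity index:
LI = (w - PL) / PI
LI = (18.4 - 19.9) / 14.6
LI = -0.103


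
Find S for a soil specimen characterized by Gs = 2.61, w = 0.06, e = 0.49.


Using S = Gs * w / e
S = 2.61 * 0.06 / 0.49
S = 0.3196


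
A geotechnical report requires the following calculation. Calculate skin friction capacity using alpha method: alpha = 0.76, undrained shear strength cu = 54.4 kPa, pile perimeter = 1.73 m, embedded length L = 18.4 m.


Using Qs = alpha * cu * perimeter * L
Qs = 0.76 * 54.4 * 1.73 * 18.4
Qs = 1316.06 kN


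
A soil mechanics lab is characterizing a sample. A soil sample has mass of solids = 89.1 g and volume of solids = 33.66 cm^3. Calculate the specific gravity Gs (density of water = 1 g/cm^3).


Using Gs = m_s / (V_s * rho_w)
Since rho_w = 1 g/cm^3:
Gs = 89.1 / 33.66
Gs = 2.647


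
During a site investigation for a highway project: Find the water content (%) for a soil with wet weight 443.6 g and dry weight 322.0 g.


Using w = (m_wet - m_dry) / m_dry * 100
m_wet - m_dry = 443.6 - 322.0 = 121.6 g
w = 121.6 / 322.0 * 100
w = 37.76 %


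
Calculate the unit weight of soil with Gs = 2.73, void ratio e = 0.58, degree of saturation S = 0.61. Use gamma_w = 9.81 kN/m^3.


Using gamma = gamma_w * (Gs + S*e) / (1 + e)
Numerator: Gs + S*e = 2.73 + 0.61*0.58 = 3.0838
Denominator: 1 + e = 1 + 0.58 = 1.58
gamma = 9.81 * 3.0838 / 1.58
gamma = 19.147 kN/m^3


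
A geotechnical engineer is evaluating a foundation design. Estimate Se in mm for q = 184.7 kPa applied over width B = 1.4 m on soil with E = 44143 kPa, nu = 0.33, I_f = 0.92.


Using Se = q * B * (1 - nu^2) * I_f / E
1 - nu^2 = 1 - 0.33^2 = 0.8911
Se = 184.7 * 1.4 * 0.8911 * 0.92 / 44143
Se = 0.004802 m
Convert to mm: Se = 0.004802 * 1000 = 4.802 mm


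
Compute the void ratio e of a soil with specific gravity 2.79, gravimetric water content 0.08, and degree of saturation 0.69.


Using the relation e = Gs * w / S
e = 2.79 * 0.08 / 0.69
e = 0.3235


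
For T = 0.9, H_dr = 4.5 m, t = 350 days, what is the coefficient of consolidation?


Using cv = T * H_dr^2 / t
H_dr^2 = 4.5^2 = 20.25
cv = 0.9 * 20.25 / 350
cv = 0.05207 m^2/day


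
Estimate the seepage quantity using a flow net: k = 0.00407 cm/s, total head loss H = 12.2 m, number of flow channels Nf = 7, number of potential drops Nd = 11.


Result: 0.000316 m^3/s per m

Derivation:
Convert k to m/s for unit consistency with H:
k = 0.00407 cm/s = 0.00407 / 100 m/s = 4.07e-05 m/s
Using q = k * H * Nf / Nd
Nf / Nd = 7 / 11 = 0.6364
q = 4.07e-05 * 12.2 * 0.6364
q = 0.000316 m^3/s per m


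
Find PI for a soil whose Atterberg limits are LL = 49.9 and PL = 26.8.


Result: 23.1

Derivation:
Using PI = LL - PL
PI = 49.9 - 26.8
PI = 23.1


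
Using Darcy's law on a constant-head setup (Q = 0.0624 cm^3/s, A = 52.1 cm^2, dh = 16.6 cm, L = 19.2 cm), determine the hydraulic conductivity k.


Result: 0.001385 cm/s

Derivation:
Compute hydraulic gradient:
i = dh / L = 16.6 / 19.2 = 0.864583
Then apply Darcy's law:
k = Q / (A * i)
k = 0.0624 / (52.1 * 0.864583)
k = 0.0624 / 45.0448
k = 0.001385 cm/s


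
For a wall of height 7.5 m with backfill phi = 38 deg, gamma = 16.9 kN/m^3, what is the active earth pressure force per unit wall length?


Result: 113.07 kN/m

Derivation:
Compute active earth pressure coefficient:
Ka = tan^2(45 - phi/2) = tan^2(26.0) = 0.237883
Compute active force:
Pa = 0.5 * Ka * gamma * H^2
Pa = 0.5 * 0.237883 * 16.9 * 7.5^2
Pa = 113.07 kN/m


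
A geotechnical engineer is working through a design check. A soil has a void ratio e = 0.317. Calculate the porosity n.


Using the relation n = e / (1 + e)
n = 0.317 / (1 + 0.317)
n = 0.317 / 1.317
n = 0.2407


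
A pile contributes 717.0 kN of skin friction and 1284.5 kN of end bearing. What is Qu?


Using Qu = Qf + Qb
Qu = 717.0 + 1284.5
Qu = 2001.5 kN


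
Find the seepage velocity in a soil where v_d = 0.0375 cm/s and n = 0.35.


Using v_s = v_d / n
v_s = 0.0375 / 0.35
v_s = 0.10714 cm/s


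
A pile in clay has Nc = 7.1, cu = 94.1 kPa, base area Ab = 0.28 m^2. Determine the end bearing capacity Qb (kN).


Using Qb = Nc * cu * Ab
Qb = 7.1 * 94.1 * 0.28
Qb = 187.07 kN


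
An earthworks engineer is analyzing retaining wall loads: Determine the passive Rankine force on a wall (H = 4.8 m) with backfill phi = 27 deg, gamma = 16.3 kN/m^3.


Compute passive earth pressure coefficient:
Kp = tan^2(45 + phi/2) = tan^2(58.5) = 2.66294
Compute passive force:
Pp = 0.5 * Kp * gamma * H^2
Pp = 0.5 * 2.66294 * 16.3 * 4.8^2
Pp = 500.04 kN/m


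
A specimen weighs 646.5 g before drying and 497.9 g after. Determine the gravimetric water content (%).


Using w = (m_wet - m_dry) / m_dry * 100
m_wet - m_dry = 646.5 - 497.9 = 148.6 g
w = 148.6 / 497.9 * 100
w = 29.85 %


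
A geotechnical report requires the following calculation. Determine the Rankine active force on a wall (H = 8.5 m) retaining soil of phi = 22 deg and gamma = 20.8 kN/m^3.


Compute active earth pressure coefficient:
Ka = tan^2(45 - phi/2) = tan^2(34.0) = 0.454962
Compute active force:
Pa = 0.5 * Ka * gamma * H^2
Pa = 0.5 * 0.454962 * 20.8 * 8.5^2
Pa = 341.86 kN/m


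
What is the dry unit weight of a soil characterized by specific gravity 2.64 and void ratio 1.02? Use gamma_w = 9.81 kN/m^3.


Using gamma_d = Gs * gamma_w / (1 + e)
gamma_d = 2.64 * 9.81 / (1 + 1.02)
gamma_d = 2.64 * 9.81 / 2.02
gamma_d = 12.821 kN/m^3


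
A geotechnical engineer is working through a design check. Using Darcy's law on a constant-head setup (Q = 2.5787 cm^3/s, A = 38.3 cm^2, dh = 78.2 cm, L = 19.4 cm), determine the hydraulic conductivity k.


Compute hydraulic gradient:
i = dh / L = 78.2 / 19.4 = 4.03093
Then apply Darcy's law:
k = Q / (A * i)
k = 2.5787 / (38.3 * 4.03093)
k = 2.5787 / 154.385
k = 0.016703 cm/s


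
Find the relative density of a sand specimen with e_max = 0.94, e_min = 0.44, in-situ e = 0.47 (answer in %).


Using Dr = (e_max - e) / (e_max - e_min) * 100
e_max - e = 0.94 - 0.47 = 0.47
e_max - e_min = 0.94 - 0.44 = 0.5
Dr = 0.47 / 0.5 * 100
Dr = 94.0 %


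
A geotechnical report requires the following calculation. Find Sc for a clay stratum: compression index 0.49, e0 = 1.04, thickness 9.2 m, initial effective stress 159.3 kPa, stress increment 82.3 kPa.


Using Sc = Cc * H / (1 + e0) * log10((sigma0 + delta_sigma) / sigma0)
Stress ratio = (159.3 + 82.3) / 159.3 = 1.51664
log10(1.51664) = 0.180881
Cc * H / (1 + e0) = 0.49 * 9.2 / (1 + 1.04) = 2.2098
Sc = 2.2098 * 0.180881
Sc = 0.3997 m


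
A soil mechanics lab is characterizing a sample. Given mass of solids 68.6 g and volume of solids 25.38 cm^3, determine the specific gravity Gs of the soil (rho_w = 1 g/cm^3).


Using Gs = m_s / (V_s * rho_w)
Since rho_w = 1 g/cm^3:
Gs = 68.6 / 25.38
Gs = 2.703


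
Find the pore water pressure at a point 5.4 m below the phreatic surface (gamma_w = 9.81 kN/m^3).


Result: 52.97 kPa

Derivation:
Using u = gamma_w * h_w
u = 9.81 * 5.4
u = 52.97 kPa


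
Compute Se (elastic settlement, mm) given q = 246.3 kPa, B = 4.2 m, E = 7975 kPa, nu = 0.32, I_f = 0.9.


Using Se = q * B * (1 - nu^2) * I_f / E
1 - nu^2 = 1 - 0.32^2 = 0.8976
Se = 246.3 * 4.2 * 0.8976 * 0.9 / 7975
Se = 0.104787 m
Convert to mm: Se = 0.104787 * 1000 = 104.787 mm


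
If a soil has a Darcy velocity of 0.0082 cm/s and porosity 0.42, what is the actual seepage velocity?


Using v_s = v_d / n
v_s = 0.0082 / 0.42
v_s = 0.01952 cm/s


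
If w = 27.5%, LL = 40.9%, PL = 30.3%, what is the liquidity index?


Result: -0.264

Derivation:
First compute the plasticity index:
PI = LL - PL = 40.9 - 30.3 = 10.6
Then compute the liquidity index:
LI = (w - PL) / PI
LI = (27.5 - 30.3) / 10.6
LI = -0.264


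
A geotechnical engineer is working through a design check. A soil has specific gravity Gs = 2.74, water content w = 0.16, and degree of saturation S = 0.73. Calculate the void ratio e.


Result: 0.6005

Derivation:
Using the relation e = Gs * w / S
e = 2.74 * 0.16 / 0.73
e = 0.6005
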